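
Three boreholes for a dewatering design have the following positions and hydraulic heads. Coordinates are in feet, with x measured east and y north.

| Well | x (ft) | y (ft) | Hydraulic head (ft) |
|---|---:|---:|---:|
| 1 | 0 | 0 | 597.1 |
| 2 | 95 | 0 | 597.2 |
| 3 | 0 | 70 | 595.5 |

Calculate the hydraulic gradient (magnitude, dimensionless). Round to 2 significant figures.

∂h/∂x = (597.2 − 597.1) / (95 − 0) = +0.001053
∂h/∂y = (595.5 − 597.1) / (70 − 0) = -0.02286
|∇h| = √(0.001053² + -0.02286²) = 0.02288

0.023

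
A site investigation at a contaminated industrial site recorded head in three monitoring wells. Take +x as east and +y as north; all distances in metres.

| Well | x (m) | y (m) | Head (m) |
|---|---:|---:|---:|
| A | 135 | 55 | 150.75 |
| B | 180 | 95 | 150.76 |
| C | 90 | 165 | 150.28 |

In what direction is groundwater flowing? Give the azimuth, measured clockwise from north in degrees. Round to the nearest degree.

Differences from A: to B (Δx, Δy, Δh) = (45, 40, +0.01); to C = (-45, 110, -0.47).
Determinant of the coordinate differences = 45·110 − (-45)·40 = 6750.
∂h/∂x = [(+0.01)·110 − (-0.47)·40] / 6750 = +0.002948
∂h/∂y = [45·(-0.47) − (-45)·(+0.01)] / 6750 = -0.003067
Flow direction (−∇h) has components (-0.002948 E, +0.003067 N).
Azimuth = atan2(E, N) = atan2(-0.002948, +0.003067) = 316.1° ≈ 316°.

316°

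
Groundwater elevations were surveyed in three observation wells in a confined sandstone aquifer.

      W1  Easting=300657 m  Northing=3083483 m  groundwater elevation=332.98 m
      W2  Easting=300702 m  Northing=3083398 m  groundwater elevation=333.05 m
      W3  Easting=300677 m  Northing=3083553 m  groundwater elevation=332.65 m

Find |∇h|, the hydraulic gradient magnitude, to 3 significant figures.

Differences from W1: to W2 (Δx, Δy, Δh) = (45, -85, +0.07); to W3 = (20, 70, -0.33).
Determinant of the coordinate differences = 45·70 − 20·(-85) = 4850.
∂h/∂x = [(+0.07)·70 − (-0.33)·(-85)] / 4850 = -0.004773
∂h/∂y = [45·(-0.33) − 20·(+0.07)] / 4850 = -0.003351
|∇h| = √(-0.004773² + -0.003351²) = 0.005832

0.00583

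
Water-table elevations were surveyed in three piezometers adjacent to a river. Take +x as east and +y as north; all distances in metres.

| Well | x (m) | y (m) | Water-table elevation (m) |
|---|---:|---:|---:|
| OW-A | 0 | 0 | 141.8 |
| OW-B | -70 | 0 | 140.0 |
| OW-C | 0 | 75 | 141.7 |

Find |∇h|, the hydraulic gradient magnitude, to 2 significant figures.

∂h/∂x = (140.0 − 141.8) / (-70 − 0) = +0.02571
∂h/∂y = (141.7 − 141.8) / (75 − 0) = -0.001333
|∇h| = √(0.02571² + -0.001333²) = 0.02574

0.026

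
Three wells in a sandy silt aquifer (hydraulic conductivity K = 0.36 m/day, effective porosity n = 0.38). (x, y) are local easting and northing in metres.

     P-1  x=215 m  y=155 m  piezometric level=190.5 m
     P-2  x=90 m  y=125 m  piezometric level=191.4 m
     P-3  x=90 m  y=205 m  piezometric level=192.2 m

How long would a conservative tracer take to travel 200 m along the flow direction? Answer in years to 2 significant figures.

42 years

Taking P-1 as reference: P-2−P-1 = (-125, -30, +0.9); P-3−P-1 = (-125, 50, +1.7).
Solve a·Δx + b·Δy = Δh: det = (-125)·50 − (-125)·(-30) = -10000.
∂h/∂x = [(+0.9)·50 − (+1.7)·(-30)] / -10000 = -0.009600
∂h/∂y = [(-125)·(+1.7) − (-125)·(+0.9)] / -10000 = +0.010000
|∇h| = √(-0.009600² + 0.010000²) = 0.01386
Seepage velocity v = K·i/n = 0.36 × 0.01386 / 0.38 = 0.01313 m/day.
t = 200 / 0.01313 = 1.523e+04 days = 41.7 years.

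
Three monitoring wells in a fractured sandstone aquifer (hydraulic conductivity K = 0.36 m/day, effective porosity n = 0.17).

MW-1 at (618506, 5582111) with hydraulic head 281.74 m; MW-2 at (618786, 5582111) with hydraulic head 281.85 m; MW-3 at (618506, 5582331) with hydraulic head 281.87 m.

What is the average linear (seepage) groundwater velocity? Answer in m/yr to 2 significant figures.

0.55 m/yr

∂h/∂x = (281.85 − 281.74) / (618786 − 618506) = +0.0003929
∂h/∂y = (281.87 − 281.74) / (5582331 − 5582111) = +0.0005909
|∇h| = √(0.0003929² + 0.0005909²) = 0.0007096
Seepage velocity v = K·i/n = 0.36 × 0.0007096 / 0.17 = 0.001503 m/day = 0.549 m/yr.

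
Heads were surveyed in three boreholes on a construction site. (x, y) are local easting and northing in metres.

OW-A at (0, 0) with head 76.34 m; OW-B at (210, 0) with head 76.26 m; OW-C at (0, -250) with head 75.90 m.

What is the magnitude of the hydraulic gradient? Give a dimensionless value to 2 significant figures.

0.0018

∂h/∂x = (76.26 − 76.34) / (210 − 0) = -0.0003810
∂h/∂y = (75.90 − 76.34) / (-250 − 0) = +0.001760
|∇h| = √(-0.0003810² + 0.001760²) = 0.001801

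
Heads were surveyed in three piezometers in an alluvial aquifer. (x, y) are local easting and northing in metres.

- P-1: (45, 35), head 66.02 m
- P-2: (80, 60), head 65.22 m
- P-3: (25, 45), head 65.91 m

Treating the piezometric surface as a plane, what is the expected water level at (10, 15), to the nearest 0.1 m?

Differences from P-1: to P-2 (Δx, Δy, Δh) = (35, 25, -0.80); to P-3 = (-20, 10, -0.11).
Solve a·Δx + b·Δy = Δh: det = 35·10 − (-20)·25 = 850.
∂h/∂x = [(-0.80)·10 − (-0.11)·25] / 850 = -0.006176
∂h/∂y = [35·(-0.11) − (-20)·(-0.80)] / 850 = -0.02335
h(10, 15) = 66.02 + (-0.006176)·(-35) + (-0.02335)·(-20) = 66.02 +0.216 +0.467 = 66.703 m.

66.7 m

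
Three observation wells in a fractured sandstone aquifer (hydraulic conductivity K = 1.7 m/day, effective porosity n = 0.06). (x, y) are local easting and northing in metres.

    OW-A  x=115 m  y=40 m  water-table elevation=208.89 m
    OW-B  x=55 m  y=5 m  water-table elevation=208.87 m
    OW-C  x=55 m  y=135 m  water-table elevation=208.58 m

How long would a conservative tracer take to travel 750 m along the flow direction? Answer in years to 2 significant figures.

Taking OW-A as reference: OW-B−OW-A = (-60, -35, -0.02); OW-C−OW-A = (-60, 95, -0.31).
Determinant of the coordinate differences = (-60)·95 − (-60)·(-35) = -7800.
∂h/∂x = [(-0.02)·95 − (-0.31)·(-35)] / -7800 = +0.001635
∂h/∂y = [(-60)·(-0.31) − (-60)·(-0.02)] / -7800 = -0.002231
|∇h| = √(0.001635² + -0.002231²) = 0.002766
Seepage velocity v = K·i/n = 1.7 × 0.002766 / 0.06 = 0.07837 m/day.
t = 750 / 0.07837 = 9570 days = 26.2 years.

26 years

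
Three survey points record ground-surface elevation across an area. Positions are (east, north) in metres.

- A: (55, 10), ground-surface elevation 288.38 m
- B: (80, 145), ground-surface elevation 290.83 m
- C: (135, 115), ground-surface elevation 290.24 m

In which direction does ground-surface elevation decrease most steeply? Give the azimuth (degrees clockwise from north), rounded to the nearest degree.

Taking A as reference: B−A = (25, 135, +2.45); C−A = (80, 105, +1.86).
Solve a·Δx + b·Δy = Δz: det = 25·105 − 80·135 = -8175.
∂z/∂x = [(+2.45)·105 − (+1.86)·135] / -8175 = -0.0007523
∂z/∂y = [25·(+1.86) − 80·(+2.45)] / -8175 = +0.01829
Steepest decrease is along −∇f: components (+0.0007523 E, -0.01829 N).
Azimuth = atan2(+0.0007523, -0.01829) = 177.6° ≈ 178°.

178°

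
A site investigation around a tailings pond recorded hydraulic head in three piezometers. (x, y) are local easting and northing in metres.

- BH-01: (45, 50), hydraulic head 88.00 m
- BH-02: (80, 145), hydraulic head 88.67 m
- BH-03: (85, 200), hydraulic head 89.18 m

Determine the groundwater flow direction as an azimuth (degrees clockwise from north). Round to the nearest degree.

Taking BH-01 as reference: BH-02−BH-01 = (35, 95, +0.67); BH-03−BH-01 = (40, 150, +1.18).
Determinant of the coordinate differences = 35·150 − 40·95 = 1450.
∂h/∂x = [(+0.67)·150 − (+1.18)·95] / 1450 = -0.008000
∂h/∂y = [35·(+1.18) − 40·(+0.67)] / 1450 = +0.01000
Flow direction (−∇h) has components (+0.008000 E, -0.01000 N).
Azimuth = atan2(E, N) = atan2(+0.008000, -0.01000) = 141.3° ≈ 141°.

141°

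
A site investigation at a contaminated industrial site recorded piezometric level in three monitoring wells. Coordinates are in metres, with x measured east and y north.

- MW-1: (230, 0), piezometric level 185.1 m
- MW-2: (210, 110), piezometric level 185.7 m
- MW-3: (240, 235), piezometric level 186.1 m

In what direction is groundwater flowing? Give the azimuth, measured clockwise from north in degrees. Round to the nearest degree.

130°

Taking MW-1 as reference: MW-2−MW-1 = (-20, 110, +0.6); MW-3−MW-1 = (10, 235, +1.0).
Determinant of the coordinate differences = (-20)·235 − 10·110 = -5800.
∂h/∂x = [(+0.6)·235 − (+1.0)·110] / -5800 = -0.005345
∂h/∂y = [(-20)·(+1.0) − 10·(+0.6)] / -5800 = +0.004483
Flow direction (−∇h) has components (+0.005345 E, -0.004483 N).
Azimuth = atan2(E, N) = atan2(+0.005345, -0.004483) = 130.0° ≈ 130°.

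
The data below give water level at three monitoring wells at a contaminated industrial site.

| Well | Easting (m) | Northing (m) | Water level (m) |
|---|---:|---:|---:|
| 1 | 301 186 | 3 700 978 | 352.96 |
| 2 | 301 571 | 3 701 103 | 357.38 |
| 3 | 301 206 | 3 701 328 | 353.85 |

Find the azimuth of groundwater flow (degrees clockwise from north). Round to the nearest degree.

With h = a·x + b·y + c and 1 as origin, the differences give:
  385·a + 125·b = +4.42
  20·a + 350·b = +0.89
Eliminate b (×350 and ×125, subtract): 132250·a = 1435.750 → a = ∂h/∂x = +0.01086
Back-substitute: b = ∂h/∂y = +0.001922.
Flow direction (−∇h) has components (-0.01086 E, -0.001922 N).
Azimuth = atan2(E, N) = atan2(-0.01086, -0.001922) = 260.0° ≈ 260°.

260°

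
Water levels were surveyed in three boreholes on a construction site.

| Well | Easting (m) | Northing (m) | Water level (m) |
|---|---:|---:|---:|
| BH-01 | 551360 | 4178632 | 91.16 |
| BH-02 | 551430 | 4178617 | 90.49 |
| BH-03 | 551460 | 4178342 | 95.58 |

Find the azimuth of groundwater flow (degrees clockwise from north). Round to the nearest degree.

035°

Differences from BH-01: to BH-02 (Δx, Δy, Δh) = (70, -15, -0.67); to BH-03 = (100, -290, +4.42).
Determinant of the coordinate differences = 70·(-290) − 100·(-15) = -18800.
∂h/∂x = [(-0.67)·(-290) − (+4.42)·(-15)] / -18800 = -0.01386
∂h/∂y = [70·(+4.42) − 100·(-0.67)] / -18800 = -0.02002
Flow direction (−∇h) has components (+0.01386 E, +0.02002 N).
Azimuth = atan2(E, N) = atan2(+0.01386, +0.02002) = 34.7° ≈ 035°.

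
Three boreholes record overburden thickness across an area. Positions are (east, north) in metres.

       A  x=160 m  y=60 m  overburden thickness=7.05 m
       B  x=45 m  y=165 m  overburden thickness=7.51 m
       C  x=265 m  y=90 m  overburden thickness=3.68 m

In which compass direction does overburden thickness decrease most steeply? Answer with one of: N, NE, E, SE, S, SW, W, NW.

NE

Differences from A: to B (Δx, Δy, Δh) = (-115, 105, +0.46); to C = (105, 30, -3.37).
Determinant of the coordinate differences = (-115)·30 − 105·105 = -14475.
∂d/∂x = [(+0.46)·30 − (-3.37)·105] / -14475 = -0.02540
∂d/∂y = [(-115)·(-3.37) − 105·(+0.46)] / -14475 = -0.02344
Steepest decrease is along −∇f = (+0.02540 E, +0.02344 N) → northeast.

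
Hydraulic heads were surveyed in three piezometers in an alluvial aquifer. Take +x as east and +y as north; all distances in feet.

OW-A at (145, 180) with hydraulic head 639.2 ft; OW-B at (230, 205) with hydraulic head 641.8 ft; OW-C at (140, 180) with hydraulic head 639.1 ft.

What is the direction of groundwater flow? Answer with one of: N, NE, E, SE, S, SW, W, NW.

Taking OW-A as reference: OW-B−OW-A = (85, 25, +2.6); OW-C−OW-A = (-5, 0, -0.1).
Solve a·Δx + b·Δy = Δh: det = 85·0 − (-5)·25 = 125.
∂h/∂x = [(+2.6)·0 − (-0.1)·25] / 125 = +0.02000
∂h/∂y = [85·(-0.1) − (-5)·(+2.6)] / 125 = +0.03600
Flow = −∇h = (-0.02000 east, -0.03600 north), which points southwest.

SW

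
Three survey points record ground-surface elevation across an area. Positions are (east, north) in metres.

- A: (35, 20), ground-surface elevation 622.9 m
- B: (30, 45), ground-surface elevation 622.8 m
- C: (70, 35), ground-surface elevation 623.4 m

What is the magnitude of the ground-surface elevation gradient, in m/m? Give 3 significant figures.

With z = a·x + b·y + c and A as origin, the differences give:
  (-5)·a + 25·b = -0.1
  35·a + 15·b = +0.5
Eliminate b (×15 and ×25, subtract): -950·a = -14.00 → a = ∂z/∂x = +0.01474
Back-substitute: b = ∂z/∂y = -0.001053.
|∇f| = √(0.01474² + -0.001053²) = 0.01478 m/m

0.0148 m/m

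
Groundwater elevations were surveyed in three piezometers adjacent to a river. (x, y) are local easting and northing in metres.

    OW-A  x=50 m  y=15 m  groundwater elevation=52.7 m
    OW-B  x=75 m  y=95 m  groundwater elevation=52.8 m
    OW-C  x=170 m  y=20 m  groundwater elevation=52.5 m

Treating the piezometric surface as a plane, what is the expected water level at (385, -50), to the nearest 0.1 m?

Differences from OW-A: to OW-B (Δx, Δy, Δh) = (25, 80, +0.1); to OW-C = (120, 5, -0.2).
Determinant of the coordinate differences = 25·5 − 120·80 = -9475.
∂h/∂x = [(+0.1)·5 − (-0.2)·80] / -9475 = -0.001741
∂h/∂y = [25·(-0.2) − 120·(+0.1)] / -9475 = +0.001794
h(385, -50) = 52.7 + (-0.001741)·(335) + (+0.001794)·(-65) = 52.7 -0.583 -0.117 = 52.000 m.

52.0 m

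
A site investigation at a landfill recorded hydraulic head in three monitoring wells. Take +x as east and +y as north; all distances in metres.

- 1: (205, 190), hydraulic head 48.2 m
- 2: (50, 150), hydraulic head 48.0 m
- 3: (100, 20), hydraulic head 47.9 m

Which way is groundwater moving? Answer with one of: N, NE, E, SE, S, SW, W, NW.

Taking 1 as reference: 2−1 = (-155, -40, -0.2); 3−1 = (-105, -170, -0.3).
Determinant of the coordinate differences = (-155)·(-170) − (-105)·(-40) = 22150.
∂h/∂x = [(-0.2)·(-170) − (-0.3)·(-40)] / 22150 = +0.0009932
∂h/∂y = [(-155)·(-0.3) − (-105)·(-0.2)] / 22150 = +0.001151
Flow = −∇h = (-0.0009932 east, -0.001151 north), which points southwest.

SW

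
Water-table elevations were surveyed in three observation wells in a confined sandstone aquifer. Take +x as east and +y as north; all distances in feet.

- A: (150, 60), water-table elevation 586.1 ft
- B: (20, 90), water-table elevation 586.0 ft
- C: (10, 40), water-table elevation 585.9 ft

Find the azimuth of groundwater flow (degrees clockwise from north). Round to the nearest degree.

Taking A as reference: B−A = (-130, 30, -0.1); C−A = (-140, -20, -0.2).
Determinant of the coordinate differences = (-130)·(-20) − (-140)·30 = 6800.
∂h/∂x = [(-0.1)·(-20) − (-0.2)·30] / 6800 = +0.001176
∂h/∂y = [(-130)·(-0.2) − (-140)·(-0.1)] / 6800 = +0.001765
Flow direction (−∇h) has components (-0.001176 E, -0.001765 N).
Azimuth = atan2(E, N) = atan2(-0.001176, -0.001765) = 213.7° ≈ 214°.

214°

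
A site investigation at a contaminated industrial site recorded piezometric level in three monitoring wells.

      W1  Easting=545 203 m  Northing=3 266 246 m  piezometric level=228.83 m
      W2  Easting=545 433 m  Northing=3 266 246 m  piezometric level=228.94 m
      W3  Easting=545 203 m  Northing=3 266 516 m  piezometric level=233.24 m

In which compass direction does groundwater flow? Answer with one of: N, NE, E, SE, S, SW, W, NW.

∂h/∂x = (228.94 − 228.83) / (545433 − 545203) = +0.0004783
∂h/∂y = (233.24 − 228.83) / (3266516 − 3266246) = +0.01633
Flow = −∇h = (-0.0004783 east, -0.01633 north), which points south.

S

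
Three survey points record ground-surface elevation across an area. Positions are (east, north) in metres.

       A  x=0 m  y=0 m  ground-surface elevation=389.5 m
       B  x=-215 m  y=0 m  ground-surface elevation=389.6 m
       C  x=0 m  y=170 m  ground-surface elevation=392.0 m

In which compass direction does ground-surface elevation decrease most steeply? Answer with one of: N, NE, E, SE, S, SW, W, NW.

S

∂z/∂x = (389.6 − 389.5) / (-215 − 0) = -0.0004651
∂z/∂y = (392.0 − 389.5) / (170 − 0) = +0.01471
Steepest decrease is along −∇f = (+0.0004651 E, -0.01471 N) → south.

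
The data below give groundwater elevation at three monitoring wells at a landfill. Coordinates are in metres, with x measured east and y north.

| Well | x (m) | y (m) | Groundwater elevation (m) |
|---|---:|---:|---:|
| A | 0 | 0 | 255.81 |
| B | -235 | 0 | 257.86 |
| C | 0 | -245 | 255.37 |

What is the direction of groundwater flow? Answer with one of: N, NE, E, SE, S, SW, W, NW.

E

∂h/∂x = (257.86 − 255.81) / (-235 − 0) = -0.008723
∂h/∂y = (255.37 − 255.81) / (-245 − 0) = +0.001796
Flow = −∇h = (+0.008723 east, -0.001796 north), which points east.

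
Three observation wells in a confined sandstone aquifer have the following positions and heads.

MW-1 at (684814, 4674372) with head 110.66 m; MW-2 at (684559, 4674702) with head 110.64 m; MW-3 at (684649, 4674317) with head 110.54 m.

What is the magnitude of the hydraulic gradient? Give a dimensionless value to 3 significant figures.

With h = a·x + b·y + c and MW-1 as origin, the differences give:
  (-255)·a + 330·b = -0.02
  (-165)·a + (-55)·b = -0.12
Eliminate b (×(-55) and ×330, subtract): 68475·a = 40.700 → a = ∂h/∂x = +0.0005944
Back-substitute: b = ∂h/∂y = +0.0003987.
|∇h| = √(0.0005944² + 0.0003987²) = 0.0007157

0.000716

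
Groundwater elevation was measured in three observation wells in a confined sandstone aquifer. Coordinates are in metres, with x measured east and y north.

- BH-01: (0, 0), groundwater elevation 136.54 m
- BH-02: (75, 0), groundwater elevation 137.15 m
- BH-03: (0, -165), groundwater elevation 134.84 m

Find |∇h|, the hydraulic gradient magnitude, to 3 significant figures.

0.0131

∂h/∂x = (137.15 − 136.54) / (75 − 0) = +0.008133
∂h/∂y = (134.84 − 136.54) / (-165 − 0) = +0.01030
|∇h| = √(0.008133² + 0.01030²) = 0.01312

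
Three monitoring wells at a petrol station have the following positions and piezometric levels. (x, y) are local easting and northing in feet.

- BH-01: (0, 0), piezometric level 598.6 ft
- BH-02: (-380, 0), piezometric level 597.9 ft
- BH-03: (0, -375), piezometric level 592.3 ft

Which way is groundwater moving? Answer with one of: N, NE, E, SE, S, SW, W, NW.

S

∂h/∂x = (597.9 − 598.6) / (-380 − 0) = +0.001842
∂h/∂y = (592.3 − 598.6) / (-375 − 0) = +0.01680
Flow = −∇h = (-0.001842 east, -0.01680 north), which points south.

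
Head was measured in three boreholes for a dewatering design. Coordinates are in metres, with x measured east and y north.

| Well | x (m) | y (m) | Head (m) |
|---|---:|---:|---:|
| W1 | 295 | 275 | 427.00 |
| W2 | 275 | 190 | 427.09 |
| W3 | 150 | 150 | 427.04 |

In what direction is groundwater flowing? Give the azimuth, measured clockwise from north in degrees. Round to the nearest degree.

327°

Three-point gradient (reference W1): Δ to W2 = (-20, -85, +0.09), Δ to W3 = (-145, -125, +0.04).
∂h/∂x = +0.0007990, ∂h/∂y = -0.001247 (det = -9825).
Flow direction (−∇h) has components (-0.0007990 E, +0.001247 N).
Azimuth = atan2(E, N) = atan2(-0.0007990, +0.001247) = 327.3° ≈ 327°.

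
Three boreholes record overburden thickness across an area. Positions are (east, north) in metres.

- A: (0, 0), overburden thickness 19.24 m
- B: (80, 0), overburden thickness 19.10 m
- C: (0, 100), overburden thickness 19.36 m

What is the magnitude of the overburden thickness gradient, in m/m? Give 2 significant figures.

∂d/∂x = (19.10 − 19.24) / (80 − 0) = -0.001750
∂d/∂y = (19.36 − 19.24) / (100 − 0) = +0.001200
|∇f| = √(-0.001750² + 0.001200²) = 0.002122 m/m

0.0021 m/m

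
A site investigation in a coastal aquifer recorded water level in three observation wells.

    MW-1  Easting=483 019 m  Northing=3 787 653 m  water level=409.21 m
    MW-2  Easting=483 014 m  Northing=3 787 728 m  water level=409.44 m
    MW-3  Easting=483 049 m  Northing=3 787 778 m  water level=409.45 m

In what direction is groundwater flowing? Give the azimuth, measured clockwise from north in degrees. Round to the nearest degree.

127°

Differences from MW-1: to MW-2 (Δx, Δy, Δh) = (-5, 75, +0.23); to MW-3 = (30, 125, +0.24).
Solve a·Δx + b·Δy = Δh: det = (-5)·125 − 30·75 = -2875.
∂h/∂x = [(+0.23)·125 − (+0.24)·75] / -2875 = -0.003739
∂h/∂y = [(-5)·(+0.24) − 30·(+0.23)] / -2875 = +0.002817
Flow direction (−∇h) has components (+0.003739 E, -0.002817 N).
Azimuth = atan2(E, N) = atan2(+0.003739, -0.002817) = 127.0° ≈ 127°.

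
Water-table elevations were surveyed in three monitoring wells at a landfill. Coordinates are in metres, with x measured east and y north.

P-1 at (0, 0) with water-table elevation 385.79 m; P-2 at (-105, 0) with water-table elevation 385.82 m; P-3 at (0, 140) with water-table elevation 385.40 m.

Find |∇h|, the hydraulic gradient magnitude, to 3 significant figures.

∂h/∂x = (385.82 − 385.79) / (-105 − 0) = -0.0002857
∂h/∂y = (385.40 − 385.79) / (140 − 0) = -0.002786
|∇h| = √(-0.0002857² + -0.002786²) = 0.002801

0.00280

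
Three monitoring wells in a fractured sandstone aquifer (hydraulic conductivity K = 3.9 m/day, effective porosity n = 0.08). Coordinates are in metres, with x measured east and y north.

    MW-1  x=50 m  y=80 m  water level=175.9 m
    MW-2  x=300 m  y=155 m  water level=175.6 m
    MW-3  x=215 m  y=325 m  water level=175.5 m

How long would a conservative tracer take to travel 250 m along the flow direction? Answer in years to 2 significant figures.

10 years

Differences from MW-1: to MW-2 (Δx, Δy, Δh) = (250, 75, -0.3); to MW-3 = (165, 245, -0.4).
Solve a·Δx + b·Δy = Δh: det = 250·245 − 165·75 = 48875.
∂h/∂x = [(-0.3)·245 − (-0.4)·75] / 48875 = -0.0008900
∂h/∂y = [250·(-0.4) − 165·(-0.3)] / 48875 = -0.001033
|∇h| = √(-0.0008900² + -0.001033²) = 0.001364
Seepage velocity v = K·i/n = 3.9 × 0.001364 / 0.08 = 0.06649 m/day.
t = 250 / 0.06649 = 3760 days = 10.3 years.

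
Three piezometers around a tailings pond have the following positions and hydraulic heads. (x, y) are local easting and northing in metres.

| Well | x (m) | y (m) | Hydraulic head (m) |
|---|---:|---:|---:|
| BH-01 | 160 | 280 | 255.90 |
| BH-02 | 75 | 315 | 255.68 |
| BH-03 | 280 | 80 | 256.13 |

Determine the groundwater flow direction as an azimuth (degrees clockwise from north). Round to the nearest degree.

259°

Differences from BH-01: to BH-02 (Δx, Δy, Δh) = (-85, 35, -0.22); to BH-03 = (120, -200, +0.23).
Solve a·Δx + b·Δy = Δh: det = (-85)·(-200) − 120·35 = 12800.
∂h/∂x = [(-0.22)·(-200) − (+0.23)·35] / 12800 = +0.002809
∂h/∂y = [(-85)·(+0.23) − 120·(-0.22)] / 12800 = +0.0005352
Flow direction (−∇h) has components (-0.002809 E, -0.0005352 N).
Azimuth = atan2(E, N) = atan2(-0.002809, -0.0005352) = 259.2° ≈ 259°.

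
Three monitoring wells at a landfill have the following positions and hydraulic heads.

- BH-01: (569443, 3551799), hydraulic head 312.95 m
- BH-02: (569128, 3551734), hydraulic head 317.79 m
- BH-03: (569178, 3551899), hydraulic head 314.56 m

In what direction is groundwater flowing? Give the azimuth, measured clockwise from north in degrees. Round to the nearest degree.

Differences from BH-01: to BH-02 (Δx, Δy, Δh) = (-315, -65, +4.84); to BH-03 = (-265, 100, +1.61).
Determinant of the coordinate differences = (-315)·100 − (-265)·(-65) = -48725.
∂h/∂x = [(+4.84)·100 − (+1.61)·(-65)] / -48725 = -0.01208
∂h/∂y = [(-315)·(+1.61) − (-265)·(+4.84)] / -48725 = -0.01591
Flow direction (−∇h) has components (+0.01208 E, +0.01591 N).
Azimuth = atan2(E, N) = atan2(+0.01208, +0.01591) = 37.2° ≈ 037°.

037°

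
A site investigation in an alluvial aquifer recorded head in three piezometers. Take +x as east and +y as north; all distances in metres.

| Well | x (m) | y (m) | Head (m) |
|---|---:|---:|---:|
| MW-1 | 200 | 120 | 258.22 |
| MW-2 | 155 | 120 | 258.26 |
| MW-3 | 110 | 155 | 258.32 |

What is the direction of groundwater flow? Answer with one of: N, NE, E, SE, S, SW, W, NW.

Three-point gradient (reference MW-1): Δ to MW-2 = (-45, 0, +0.04), Δ to MW-3 = (-90, 35, +0.10).
∂h/∂x = -0.0008889, ∂h/∂y = +0.0005714 (det = -1575).
Flow = −∇h = (+0.0008889 east, -0.0005714 north), which points southeast.

SE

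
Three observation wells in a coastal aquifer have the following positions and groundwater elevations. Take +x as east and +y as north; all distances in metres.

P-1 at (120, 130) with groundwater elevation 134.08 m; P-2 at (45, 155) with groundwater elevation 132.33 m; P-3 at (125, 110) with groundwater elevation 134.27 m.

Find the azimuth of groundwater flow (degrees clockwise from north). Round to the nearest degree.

280°

Taking P-1 as reference: P-2−P-1 = (-75, 25, -1.75); P-3−P-1 = (5, -20, +0.19).
Determinant of the coordinate differences = (-75)·(-20) − 5·25 = 1375.
∂h/∂x = [(-1.75)·(-20) − (+0.19)·25] / 1375 = +0.02200
∂h/∂y = [(-75)·(+0.19) − 5·(-1.75)] / 1375 = -0.004000
Flow direction (−∇h) has components (-0.02200 E, +0.004000 N).
Azimuth = atan2(E, N) = atan2(-0.02200, +0.004000) = 280.3° ≈ 280°.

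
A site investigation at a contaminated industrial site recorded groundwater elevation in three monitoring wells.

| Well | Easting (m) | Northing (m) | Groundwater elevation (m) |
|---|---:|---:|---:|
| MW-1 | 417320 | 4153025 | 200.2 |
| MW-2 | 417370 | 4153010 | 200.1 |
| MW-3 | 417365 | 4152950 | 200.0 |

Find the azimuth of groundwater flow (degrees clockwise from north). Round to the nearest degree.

141°

With h = a·x + b·y + c and MW-1 as origin, the differences give:
  50·a + (-15)·b = -0.1
  45·a + (-75)·b = -0.2
Eliminate b (×(-75) and ×(-15), subtract): -3075·a = 4.50 → a = ∂h/∂x = -0.001463
Back-substitute: b = ∂h/∂y = +0.001789.
Flow direction (−∇h) has components (+0.001463 E, -0.001789 N).
Azimuth = atan2(E, N) = atan2(+0.001463, -0.001789) = 140.7° ≈ 141°.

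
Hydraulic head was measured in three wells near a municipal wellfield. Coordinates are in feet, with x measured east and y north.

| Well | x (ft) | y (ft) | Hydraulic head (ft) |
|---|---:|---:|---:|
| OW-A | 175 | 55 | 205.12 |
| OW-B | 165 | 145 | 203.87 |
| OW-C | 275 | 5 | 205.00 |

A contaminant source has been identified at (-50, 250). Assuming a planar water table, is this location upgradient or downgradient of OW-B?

upgradient

Taking OW-A as reference: OW-B−OW-A = (-10, 90, -1.25); OW-C−OW-A = (100, -50, -0.12).
Solve a·Δx + b·Δy = Δh: det = (-10)·(-50) − 100·90 = -8500.
∂h/∂x = [(-1.25)·(-50) − (-0.12)·90] / -8500 = -0.008624
∂h/∂y = [(-10)·(-0.12) − 100·(-1.25)] / -8500 = -0.01485
Head at (-50, 250) = 205.12 + (-0.008624)·(-225) + (-0.01485)·(195) = 204.17 ft.
That is higher than the 203.87 ft at OW-B, so the point is upgradient.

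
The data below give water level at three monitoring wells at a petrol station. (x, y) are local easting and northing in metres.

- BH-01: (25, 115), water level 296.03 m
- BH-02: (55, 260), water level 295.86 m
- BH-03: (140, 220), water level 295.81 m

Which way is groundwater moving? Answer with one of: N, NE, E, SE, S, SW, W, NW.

Differences from BH-01: to BH-02 (Δx, Δy, Δh) = (30, 145, -0.17); to BH-03 = (115, 105, -0.22).
Solve a·Δx + b·Δy = Δh: det = 30·105 − 115·145 = -13525.
∂h/∂x = [(-0.17)·105 − (-0.22)·145] / -13525 = -0.001039
∂h/∂y = [30·(-0.22) − 115·(-0.17)] / -13525 = -0.0009575
Flow = −∇h = (+0.001039 east, +0.0009575 north), which points northeast.

NE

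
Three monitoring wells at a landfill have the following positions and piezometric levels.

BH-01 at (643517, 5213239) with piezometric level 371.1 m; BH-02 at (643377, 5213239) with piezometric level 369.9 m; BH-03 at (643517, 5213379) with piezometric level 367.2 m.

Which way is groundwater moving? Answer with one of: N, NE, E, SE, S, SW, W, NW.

∂h/∂x = (369.9 − 371.1) / (643377 − 643517) = +0.008571
∂h/∂y = (367.2 − 371.1) / (5213379 − 5213239) = -0.02786
Flow = −∇h = (-0.008571 east, +0.02786 north), which points north.

N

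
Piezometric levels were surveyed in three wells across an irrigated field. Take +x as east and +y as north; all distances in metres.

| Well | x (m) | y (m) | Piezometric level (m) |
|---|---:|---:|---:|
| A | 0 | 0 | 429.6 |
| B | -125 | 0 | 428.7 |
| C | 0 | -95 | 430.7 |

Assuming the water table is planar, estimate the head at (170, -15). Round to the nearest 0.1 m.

431.0 m

∂h/∂x = (428.7 − 429.6) / (-125 − 0) = +0.007200
∂h/∂y = (430.7 − 429.6) / (-95 − 0) = -0.01158
h(170, -15) = 429.6 + (+0.007200)·(170) + (-0.01158)·(-15) = 429.6 +1.224 +0.174 = 430.998 m.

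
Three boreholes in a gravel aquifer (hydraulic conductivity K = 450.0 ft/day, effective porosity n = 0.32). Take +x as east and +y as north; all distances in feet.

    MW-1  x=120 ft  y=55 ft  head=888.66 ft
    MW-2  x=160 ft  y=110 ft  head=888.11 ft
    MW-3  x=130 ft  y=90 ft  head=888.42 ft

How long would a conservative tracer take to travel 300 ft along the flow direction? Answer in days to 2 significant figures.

25 days

Taking MW-1 as reference: MW-2−MW-1 = (40, 55, -0.55); MW-3−MW-1 = (10, 35, -0.24).
Determinant of the coordinate differences = 40·35 − 10·55 = 850.
∂h/∂x = [(-0.55)·35 − (-0.24)·55] / 850 = -0.007118
∂h/∂y = [40·(-0.24) − 10·(-0.55)] / 850 = -0.004824
|∇h| = √(-0.007118² + -0.004824²) = 0.008599
Seepage velocity v = K·i/n = 450.0 × 0.008599 / 0.32 = 12.09 ft/day.
t = 300 / 12.09 = 24.81 days.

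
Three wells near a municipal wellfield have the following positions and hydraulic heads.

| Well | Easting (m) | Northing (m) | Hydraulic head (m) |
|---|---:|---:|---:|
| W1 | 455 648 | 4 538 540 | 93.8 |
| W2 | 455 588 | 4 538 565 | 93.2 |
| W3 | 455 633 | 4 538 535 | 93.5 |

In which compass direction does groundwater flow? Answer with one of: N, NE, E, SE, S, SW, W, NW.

SW

Taking W1 as reference: W2−W1 = (-60, 25, -0.6); W3−W1 = (-15, -5, -0.3).
Solve a·Δx + b·Δy = Δh: det = (-60)·(-5) − (-15)·25 = 675.
∂h/∂x = [(-0.6)·(-5) − (-0.3)·25] / 675 = +0.01556
∂h/∂y = [(-60)·(-0.3) − (-15)·(-0.6)] / 675 = +0.01333
Flow = −∇h = (-0.01556 east, -0.01333 north), which points southwest.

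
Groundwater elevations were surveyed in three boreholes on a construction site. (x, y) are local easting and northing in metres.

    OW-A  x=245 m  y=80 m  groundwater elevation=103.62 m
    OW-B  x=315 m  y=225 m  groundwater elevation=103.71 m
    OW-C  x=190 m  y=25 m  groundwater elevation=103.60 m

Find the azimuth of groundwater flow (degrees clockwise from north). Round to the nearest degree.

150°

Taking OW-A as reference: OW-B−OW-A = (70, 145, +0.09); OW-C−OW-A = (-55, -55, -0.02).
Determinant of the coordinate differences = 70·(-55) − (-55)·145 = 4125.
∂h/∂x = [(+0.09)·(-55) − (-0.02)·145] / 4125 = -0.0004970
∂h/∂y = [70·(-0.02) − (-55)·(+0.09)] / 4125 = +0.0008606
Flow direction (−∇h) has components (+0.0004970 E, -0.0008606 N).
Azimuth = atan2(E, N) = atan2(+0.0004970, -0.0008606) = 150.0° ≈ 150°.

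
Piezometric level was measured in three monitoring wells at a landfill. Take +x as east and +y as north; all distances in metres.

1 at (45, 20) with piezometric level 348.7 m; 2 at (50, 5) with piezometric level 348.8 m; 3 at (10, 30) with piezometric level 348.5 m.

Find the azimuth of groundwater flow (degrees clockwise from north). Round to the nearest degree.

321°

With h = a·x + b·y + c and 1 as origin, the differences give:
  5·a + (-15)·b = +0.1
  (-35)·a + 10·b = -0.2
Eliminate b (×10 and ×(-15), subtract): -475·a = -2.00 → a = ∂h/∂x = +0.004211
Back-substitute: b = ∂h/∂y = -0.005263.
Flow direction (−∇h) has components (-0.004211 E, +0.005263 N).
Azimuth = atan2(E, N) = atan2(-0.004211, +0.005263) = 321.3° ≈ 321°.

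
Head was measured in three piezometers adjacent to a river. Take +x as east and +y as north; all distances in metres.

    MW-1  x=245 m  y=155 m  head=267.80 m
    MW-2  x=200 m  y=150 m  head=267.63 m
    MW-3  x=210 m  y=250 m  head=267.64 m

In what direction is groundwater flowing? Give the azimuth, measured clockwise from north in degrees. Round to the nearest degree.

Differences from MW-1: to MW-2 (Δx, Δy, Δh) = (-45, -5, -0.17); to MW-3 = (-35, 95, -0.16).
Solve a·Δx + b·Δy = Δh: det = (-45)·95 − (-35)·(-5) = -4450.
∂h/∂x = [(-0.17)·95 − (-0.16)·(-5)] / -4450 = +0.003809
∂h/∂y = [(-45)·(-0.16) − (-35)·(-0.17)] / -4450 = -0.0002809
Flow direction (−∇h) has components (-0.003809 E, +0.0002809 N).
Azimuth = atan2(E, N) = atan2(-0.003809, +0.0002809) = 274.2° ≈ 274°.

274°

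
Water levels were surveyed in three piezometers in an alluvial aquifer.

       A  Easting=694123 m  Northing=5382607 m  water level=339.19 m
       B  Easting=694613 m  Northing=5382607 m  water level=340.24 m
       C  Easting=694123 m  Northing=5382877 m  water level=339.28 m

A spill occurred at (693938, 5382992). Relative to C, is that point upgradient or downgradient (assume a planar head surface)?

downgradient

∂h/∂x = (340.24 − 339.19) / (694613 − 694123) = +0.002143
∂h/∂y = (339.28 − 339.19) / (5382877 − 5382607) = +0.0003333
Head at (693938, 5382992) = 339.19 + (+0.002143)·(-185) + (+0.0003333)·(385) = 338.92 m.
That is lower than the 339.28 m at C, so the point is downgradient.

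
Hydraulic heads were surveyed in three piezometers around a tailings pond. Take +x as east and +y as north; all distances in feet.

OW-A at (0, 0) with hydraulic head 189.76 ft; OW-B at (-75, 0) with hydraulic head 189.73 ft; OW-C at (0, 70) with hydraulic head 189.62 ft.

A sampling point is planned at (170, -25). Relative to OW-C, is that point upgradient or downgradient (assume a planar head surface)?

∂h/∂x = (189.73 − 189.76) / (-75 − 0) = +0.0004000
∂h/∂y = (189.62 − 189.76) / (70 − 0) = -0.002000
Head at (170, -25) = 189.76 + (+0.0004000)·(170) + (-0.002000)·(-25) = 189.88 ft.
That is higher than the 189.62 ft at OW-C, so the point is upgradient.

upgradient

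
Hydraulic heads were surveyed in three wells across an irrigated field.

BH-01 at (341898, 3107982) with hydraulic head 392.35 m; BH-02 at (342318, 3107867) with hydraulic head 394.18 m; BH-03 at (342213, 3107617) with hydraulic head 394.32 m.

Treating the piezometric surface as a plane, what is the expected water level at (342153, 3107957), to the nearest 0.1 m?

With h = a·x + b·y + c and BH-01 as origin, the differences give:
  420·a + (-115)·b = +1.83
  315·a + (-365)·b = +1.97
Eliminate b (×(-365) and ×(-115), subtract): -117075·a = -441.400 → a = ∂h/∂x = +0.003770
Back-substitute: b = ∂h/∂y = -0.002143.
h(342153, 3107957) = 392.35 + (+0.003770)·(255) + (-0.002143)·(-25) = 392.35 +0.961 +0.054 = 393.365 m.

393.4 m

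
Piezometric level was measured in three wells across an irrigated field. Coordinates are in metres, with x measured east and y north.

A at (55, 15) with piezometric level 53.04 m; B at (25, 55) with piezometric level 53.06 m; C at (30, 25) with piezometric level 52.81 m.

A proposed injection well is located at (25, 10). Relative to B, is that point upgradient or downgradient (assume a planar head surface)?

Three-point gradient (reference A): Δ to B = (-30, 40, +0.02), Δ to C = (-25, 10, -0.23).
∂h/∂x = +0.01343, ∂h/∂y = +0.01057 (det = 700).
Head at (25, 10) = 53.04 + (+0.01343)·(-30) + (+0.01057)·(-5) = 52.58 m.
That is lower than the 53.06 m at B, so the point is downgradient.

downgradient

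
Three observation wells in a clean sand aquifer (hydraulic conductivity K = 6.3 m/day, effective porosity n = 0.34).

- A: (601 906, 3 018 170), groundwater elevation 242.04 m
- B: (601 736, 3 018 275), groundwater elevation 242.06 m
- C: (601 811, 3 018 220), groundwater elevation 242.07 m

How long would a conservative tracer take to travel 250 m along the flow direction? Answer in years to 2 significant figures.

14 years

Taking A as reference: B−A = (-170, 105, +0.02); C−A = (-95, 50, +0.03).
Solve a·Δx + b·Δy = Δh: det = (-170)·50 − (-95)·105 = 1475.
∂h/∂x = [(+0.02)·50 − (+0.03)·105] / 1475 = -0.001458
∂h/∂y = [(-170)·(+0.03) − (-95)·(+0.02)] / 1475 = -0.002169
|∇h| = √(-0.001458² + -0.002169²) = 0.002613
Seepage velocity v = K·i/n = 6.3 × 0.002613 / 0.34 = 0.04842 m/day.
t = 250 / 0.04842 = 5163 days = 14.1 years.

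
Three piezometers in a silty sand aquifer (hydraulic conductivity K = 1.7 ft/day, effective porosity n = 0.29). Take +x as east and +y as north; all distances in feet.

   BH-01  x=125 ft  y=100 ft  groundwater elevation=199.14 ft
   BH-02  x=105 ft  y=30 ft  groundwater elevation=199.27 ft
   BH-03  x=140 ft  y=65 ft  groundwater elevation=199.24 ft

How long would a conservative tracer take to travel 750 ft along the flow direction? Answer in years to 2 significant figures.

130 years

Differences from BH-01: to BH-02 (Δx, Δy, Δh) = (-20, -70, +0.13); to BH-03 = (15, -35, +0.10).
Solve a·Δx + b·Δy = Δh: det = (-20)·(-35) − 15·(-70) = 1750.
∂h/∂x = [(+0.13)·(-35) − (+0.10)·(-70)] / 1750 = +0.001400
∂h/∂y = [(-20)·(+0.10) − 15·(+0.13)] / 1750 = -0.002257
|∇h| = √(0.001400² + -0.002257²) = 0.002656
Seepage velocity v = K·i/n = 1.7 × 0.002656 / 0.29 = 0.01557 ft/day.
t = 750 / 0.01557 = 4.817e+04 days = 132 years.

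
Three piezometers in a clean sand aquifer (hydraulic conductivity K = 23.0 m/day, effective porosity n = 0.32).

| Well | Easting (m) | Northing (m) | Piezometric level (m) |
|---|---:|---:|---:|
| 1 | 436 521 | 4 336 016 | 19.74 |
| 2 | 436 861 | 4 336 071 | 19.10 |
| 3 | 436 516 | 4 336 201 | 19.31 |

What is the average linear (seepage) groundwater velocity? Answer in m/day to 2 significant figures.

0.20 m/day

With h = a·x + b·y + c and 1 as origin, the differences give:
  340·a + 55·b = -0.64
  (-5)·a + 185·b = -0.43
Eliminate b (×185 and ×55, subtract): 63175·a = -94.750 → a = ∂h/∂x = -0.001500
Back-substitute: b = ∂h/∂y = -0.002365.
|∇h| = √(-0.001500² + -0.002365²) = 0.002801
Seepage velocity v = K·i/n = 23.0 × 0.002801 / 0.32 = 0.2013 m/day.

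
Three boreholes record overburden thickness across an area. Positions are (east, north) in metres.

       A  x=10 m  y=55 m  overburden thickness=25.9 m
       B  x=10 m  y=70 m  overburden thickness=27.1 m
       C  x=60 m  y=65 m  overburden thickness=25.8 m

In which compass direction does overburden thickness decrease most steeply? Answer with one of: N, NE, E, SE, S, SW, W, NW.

Three-point gradient (reference A): Δ to B = (0, 15, +1.2), Δ to C = (50, 10, -0.1).
∂d/∂x = -0.01800, ∂d/∂y = +0.08000 (det = -750).
Steepest decrease is along −∇f = (+0.01800 E, -0.08000 N) → south.

S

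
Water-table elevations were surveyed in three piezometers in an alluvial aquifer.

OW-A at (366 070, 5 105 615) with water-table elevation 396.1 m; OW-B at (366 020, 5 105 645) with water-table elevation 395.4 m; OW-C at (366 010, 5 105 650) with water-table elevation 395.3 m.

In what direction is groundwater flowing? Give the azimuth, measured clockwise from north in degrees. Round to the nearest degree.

Differences from OW-A: to OW-B (Δx, Δy, Δh) = (-50, 30, -0.7); to OW-C = (-60, 35, -0.8).
Determinant of the coordinate differences = (-50)·35 − (-60)·30 = 50.
∂h/∂x = [(-0.7)·35 − (-0.8)·30] / 50 = -0.01000
∂h/∂y = [(-50)·(-0.8) − (-60)·(-0.7)] / 50 = -0.04000
Flow direction (−∇h) has components (+0.01000 E, +0.04000 N).
Azimuth = atan2(E, N) = atan2(+0.01000, +0.04000) = 14.0° ≈ 014°.

014°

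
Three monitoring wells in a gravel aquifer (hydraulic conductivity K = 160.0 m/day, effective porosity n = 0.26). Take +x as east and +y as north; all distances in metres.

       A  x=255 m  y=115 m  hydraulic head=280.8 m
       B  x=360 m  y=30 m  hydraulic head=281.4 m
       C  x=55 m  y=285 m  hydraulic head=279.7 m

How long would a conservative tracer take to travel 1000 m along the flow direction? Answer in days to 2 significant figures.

140 days

Differences from A: to B (Δx, Δy, Δh) = (105, -85, +0.6); to C = (-200, 170, -1.1).
Determinant of the coordinate differences = 105·170 − (-200)·(-85) = 850.
∂h/∂x = [(+0.6)·170 − (-1.1)·(-85)] / 850 = +0.010000
∂h/∂y = [105·(-1.1) − (-200)·(+0.6)] / 850 = +0.005294
|∇h| = √(0.010000² + 0.005294²) = 0.01131
Seepage velocity v = K·i/n = 160.0 × 0.01131 / 0.26 = 6.96 m/day.
t = 1000 / 6.96 = 143.7 days.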